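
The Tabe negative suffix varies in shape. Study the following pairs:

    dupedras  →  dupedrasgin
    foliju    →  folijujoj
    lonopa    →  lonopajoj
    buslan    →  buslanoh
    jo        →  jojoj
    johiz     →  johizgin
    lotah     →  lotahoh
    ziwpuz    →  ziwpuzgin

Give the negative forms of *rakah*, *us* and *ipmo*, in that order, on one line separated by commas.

rakahoh, usgin, ipmojoj

Looking at the final sound of each stem: -gin when the stem ends in a sibilant (*dupedras*, *johiz*, *ziwpuz*); -oh when the stem ends in a non-sibilant consonant (*buslan*, *lotah*); -joj when the stem ends in a vowel (*foliju*, *lonopa*, *jo*).
*rakah*: final sound = /h/, a non-sibilant consonant → -oh → *rakahoh*.
The final sound of *us* is /s/, which is a sibilant, so the suffix is -gin, giving *usgin*.
*ipmo* — final sound /o/ (a vowel) → -joj → *ipmojoj*.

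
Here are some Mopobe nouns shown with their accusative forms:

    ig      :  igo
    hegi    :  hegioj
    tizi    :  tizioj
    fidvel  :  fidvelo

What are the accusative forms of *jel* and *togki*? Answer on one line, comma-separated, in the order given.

Looking at the final sound of each stem: -o when the stem ends in a consonant (*ig*, *fidvel*); -oj when the stem ends in a vowel (*hegi*, *tizi*).
*jel* — final sound /l/ (a consonant) → -o → *jelo*.
The final sound of *togki* is /i/, which is a vowel, so the suffix is -oj, giving *togkioj*.

jelo, togkioj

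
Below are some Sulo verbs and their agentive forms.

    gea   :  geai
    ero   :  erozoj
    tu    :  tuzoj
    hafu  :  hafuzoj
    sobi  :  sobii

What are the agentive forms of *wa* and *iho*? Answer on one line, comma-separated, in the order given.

wai, ihozoj

The alternation tracks the last vowel of the stem — -zoj when the last vowel of the stem is a rounded vowel (*ero*, *tu*, *hafu*); -i when the last vowel of the stem is an unrounded vowel (*gea*, *sobi*).
*wa*: last vowel = /a/, an unrounded vowel → -i → *wai*.
*iho*: last vowel = /o/, a rounded vowel → -zoj → *ihozoj*.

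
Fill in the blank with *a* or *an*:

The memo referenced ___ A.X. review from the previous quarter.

an

The indefinite article is chosen by the initial *sound* of the following word, not its spelling.
The initialism *A.X.* is read letter by letter; the first letter, A, is pronounced /eɪ/, which begins with a vowel sound.
So the article is *an*: The memo referenced an A.X. review from the previous quarter.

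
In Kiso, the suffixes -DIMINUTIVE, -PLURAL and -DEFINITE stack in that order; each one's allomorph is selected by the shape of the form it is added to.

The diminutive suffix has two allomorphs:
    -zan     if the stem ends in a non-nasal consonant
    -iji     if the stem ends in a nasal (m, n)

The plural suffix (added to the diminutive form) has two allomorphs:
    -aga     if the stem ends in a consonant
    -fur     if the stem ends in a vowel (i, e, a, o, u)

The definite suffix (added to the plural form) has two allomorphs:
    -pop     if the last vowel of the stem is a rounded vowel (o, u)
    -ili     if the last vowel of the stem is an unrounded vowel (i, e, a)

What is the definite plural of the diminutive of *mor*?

morzanagaili

*mor* — final consonant /r/ (non-nasal) → -zan → *morzan*.
The final sound of the diminutive form *morzan* is /n/, which is a consonant, so the plural suffix is -aga, giving *morzanaga*.
The plural form *morzanaga* — last vowel /a/ (an unrounded vowel) → -ili → *morzanagaili*.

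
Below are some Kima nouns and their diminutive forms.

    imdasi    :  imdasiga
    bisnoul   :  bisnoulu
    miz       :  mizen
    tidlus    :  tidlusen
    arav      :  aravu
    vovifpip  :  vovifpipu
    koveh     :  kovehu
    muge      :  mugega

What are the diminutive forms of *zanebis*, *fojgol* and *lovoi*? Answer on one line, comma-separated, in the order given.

zanebisen, fojgolu, lovoiga

The pattern is sibilance of the final sound: -en when the stem ends in a sibilant (*miz*, *tidlus*); -u when the stem ends in a non-sibilant consonant (*bisnoul*, *arav*, *vovifpip*, *koveh*); -ga when the stem ends in a vowel (*imdasi*, *muge*).
*zanebis* — final sound /s/ (a sibilant) → -en → *zanebisen*.
The final sound of *fojgol* is /l/, which is a non-sibilant consonant, so the suffix is -u, giving *fojgolu*.
Since the final sound of *lovoi* is /i/ (a vowel), it takes -ga, giving *lovoiga*.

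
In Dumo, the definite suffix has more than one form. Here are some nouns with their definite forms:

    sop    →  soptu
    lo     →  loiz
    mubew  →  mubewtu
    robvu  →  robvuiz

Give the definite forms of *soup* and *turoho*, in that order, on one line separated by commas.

souptu, turohoiz

Looking at the final sound of each stem: -tu when the stem ends in a consonant (*sop*, *mubew*); -iz when the stem ends in a vowel (*lo*, *robvu*).
Since the final sound of *soup* is /p/ (a consonant), it takes -tu, giving *souptu*.
The final sound of *turoho* is /o/, which is a vowel, so the suffix is -iz, giving *turohoiz*.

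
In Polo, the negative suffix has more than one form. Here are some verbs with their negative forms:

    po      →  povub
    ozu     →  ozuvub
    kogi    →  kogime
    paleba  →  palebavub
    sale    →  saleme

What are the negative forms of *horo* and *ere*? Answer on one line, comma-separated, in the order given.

The pattern is front/back vowel harmony: -me when the last vowel of the stem is a front vowel (*kogi*, *sale*); -vub when the last vowel of the stem is a back vowel (*po*, *ozu*, *paleba*).
The last vowel of *horo* is /o/, which is a back vowel, so the suffix is -vub, giving *horovub*.
Since the last vowel of *ere* is /e/ (a front vowel), it takes -me, giving *ereme*.

horovub, ereme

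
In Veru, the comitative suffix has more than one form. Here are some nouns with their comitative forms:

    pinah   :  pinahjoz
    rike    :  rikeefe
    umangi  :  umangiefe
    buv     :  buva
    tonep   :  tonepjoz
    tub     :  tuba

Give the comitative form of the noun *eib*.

eiba

The alternation tracks the final sound of the stem — -joz when the stem ends in a voiceless consonant (*pinah*, *tonep*); -a when the stem ends in a voiced consonant (*buv*, *tub*); -efe when the stem ends in a vowel (*rike*, *umangi*).
Since the final sound of *eib* is /b/ (a voiced consonant), it takes -a, giving *eiba*.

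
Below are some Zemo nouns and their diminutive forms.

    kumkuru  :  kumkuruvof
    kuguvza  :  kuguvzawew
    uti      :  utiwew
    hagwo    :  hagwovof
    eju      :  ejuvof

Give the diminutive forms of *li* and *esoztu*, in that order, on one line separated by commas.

liwew, esoztuvof

The alternation tracks the last vowel of the stem — -vof when the last vowel of the stem is a rounded vowel (*kumkuru*, *hagwo*, *eju*); -wew when the last vowel of the stem is an unrounded vowel (*kuguvza*, *uti*).
*li* — last vowel /i/ (an unrounded vowel) → -wew → *liwew*.
Since the last vowel of *esoztu* is /u/ (a rounded vowel), it takes -vof, giving *esoztuvof*.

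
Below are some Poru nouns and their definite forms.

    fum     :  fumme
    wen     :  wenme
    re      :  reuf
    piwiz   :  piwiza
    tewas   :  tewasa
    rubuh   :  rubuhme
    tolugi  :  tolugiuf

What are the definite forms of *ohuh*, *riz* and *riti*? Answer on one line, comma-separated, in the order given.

ohuhme, riza, ritiuf

The suffix is conditioned by the final sound: -a when the stem ends in a sibilant (*piwiz*, *tewas*); -me when the stem ends in a non-sibilant consonant (*fum*, *wen*, *rubuh*); -uf when the stem ends in a vowel (*re*, *tolugi*).
The final sound of *ohuh* is /h/, which is a non-sibilant consonant, so the suffix is -me, giving *ohuhme*.
*riz* — final sound /z/ (a sibilant) → -a → *riza*.
*riti*: final sound = /i/, a vowel → -uf → *ritiuf*.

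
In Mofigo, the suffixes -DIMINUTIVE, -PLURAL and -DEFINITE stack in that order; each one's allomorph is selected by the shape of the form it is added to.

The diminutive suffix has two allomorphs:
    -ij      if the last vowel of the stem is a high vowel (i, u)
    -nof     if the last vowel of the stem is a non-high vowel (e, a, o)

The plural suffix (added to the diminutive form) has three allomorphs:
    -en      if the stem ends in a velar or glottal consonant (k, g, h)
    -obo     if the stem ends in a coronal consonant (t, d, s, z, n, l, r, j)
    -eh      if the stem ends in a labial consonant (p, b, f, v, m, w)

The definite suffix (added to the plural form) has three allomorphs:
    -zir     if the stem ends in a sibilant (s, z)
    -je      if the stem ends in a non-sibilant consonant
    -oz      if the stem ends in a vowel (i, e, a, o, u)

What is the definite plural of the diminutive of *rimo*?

rimonofehje

*rimo* — last vowel /o/ (a non-high vowel) → -nof → *rimonof*.
The diminutive form *rimonof* — final consonant /f/ (labial) → -eh → *rimonofeh*.
Since the final sound of the plural form *rimonofeh* is /h/ (a non-sibilant consonant), it takes -je, giving *rimonofehje*.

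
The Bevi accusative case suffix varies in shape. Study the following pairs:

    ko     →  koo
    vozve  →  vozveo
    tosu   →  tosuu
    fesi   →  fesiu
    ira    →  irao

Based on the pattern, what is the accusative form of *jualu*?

The pattern is height harmony: -u when the last vowel of the stem is a high vowel (*tosu*, *fesi*); -o when the last vowel of the stem is a non-high vowel (*ko*, *vozve*, *ira*).
*jualu* — last vowel /u/ (a high vowel) → -u → *jualuu*.

jualuu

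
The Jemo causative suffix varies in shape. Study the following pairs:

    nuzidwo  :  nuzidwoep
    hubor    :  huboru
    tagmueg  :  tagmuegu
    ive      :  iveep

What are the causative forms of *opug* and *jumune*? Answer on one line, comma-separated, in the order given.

Looking at the final sound of each stem: -u when the stem ends in a consonant (*hubor*, *tagmueg*); -ep when the stem ends in a vowel (*nuzidwo*, *ive*).
Since the final sound of *opug* is /g/ (a consonant), it takes -u, giving *opugu*.
*jumune*: final sound = /e/, a vowel → -ep → *jumuneep*.

opugu, jumuneep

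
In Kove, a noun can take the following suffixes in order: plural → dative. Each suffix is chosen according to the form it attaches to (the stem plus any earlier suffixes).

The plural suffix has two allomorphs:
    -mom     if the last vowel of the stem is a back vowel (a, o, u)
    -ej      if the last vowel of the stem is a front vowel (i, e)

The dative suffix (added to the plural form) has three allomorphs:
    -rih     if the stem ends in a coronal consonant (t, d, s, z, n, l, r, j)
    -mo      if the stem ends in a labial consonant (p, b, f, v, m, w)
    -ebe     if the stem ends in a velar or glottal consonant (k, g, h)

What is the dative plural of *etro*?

etromommo

*etro*: last vowel = /o/, a back vowel → -mom → *etromom*.
The plural form *etromom* — final consonant /m/ (labial) → -mo → *etromommo*.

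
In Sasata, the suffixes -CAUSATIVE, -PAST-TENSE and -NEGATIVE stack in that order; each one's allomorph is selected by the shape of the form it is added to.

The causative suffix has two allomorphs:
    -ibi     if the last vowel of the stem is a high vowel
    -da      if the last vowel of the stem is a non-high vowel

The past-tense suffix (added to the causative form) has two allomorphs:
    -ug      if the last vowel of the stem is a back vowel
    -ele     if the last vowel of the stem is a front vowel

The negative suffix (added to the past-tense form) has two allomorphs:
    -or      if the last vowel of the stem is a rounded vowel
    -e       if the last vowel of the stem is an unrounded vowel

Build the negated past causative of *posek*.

posekdaugor

*posek*: last vowel = /e/, a non-high vowel → -da → *posekda*.
The causative form *posekda* — last vowel /a/ (a back vowel) → -ug → *posekdaug*.
The last vowel of the past-tense form *posekdaug* is /u/, which is a rounded vowel, so the negative suffix is -or, giving *posekdaugor*.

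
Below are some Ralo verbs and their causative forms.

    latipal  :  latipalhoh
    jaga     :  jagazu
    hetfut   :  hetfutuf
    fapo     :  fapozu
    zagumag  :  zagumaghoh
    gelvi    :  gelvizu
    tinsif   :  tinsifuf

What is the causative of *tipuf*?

tipufuf

The alternation tracks the final sound of the stem — -uf when the stem ends in a voiceless consonant (*hetfut*, *tinsif*); -hoh when the stem ends in a voiced consonant (*latipal*, *zagumag*); -zu when the stem ends in a vowel (*jaga*, *fapo*, *gelvi*).
*tipuf*: final sound = /f/, a voiceless consonant → -uf → *tipufuf*.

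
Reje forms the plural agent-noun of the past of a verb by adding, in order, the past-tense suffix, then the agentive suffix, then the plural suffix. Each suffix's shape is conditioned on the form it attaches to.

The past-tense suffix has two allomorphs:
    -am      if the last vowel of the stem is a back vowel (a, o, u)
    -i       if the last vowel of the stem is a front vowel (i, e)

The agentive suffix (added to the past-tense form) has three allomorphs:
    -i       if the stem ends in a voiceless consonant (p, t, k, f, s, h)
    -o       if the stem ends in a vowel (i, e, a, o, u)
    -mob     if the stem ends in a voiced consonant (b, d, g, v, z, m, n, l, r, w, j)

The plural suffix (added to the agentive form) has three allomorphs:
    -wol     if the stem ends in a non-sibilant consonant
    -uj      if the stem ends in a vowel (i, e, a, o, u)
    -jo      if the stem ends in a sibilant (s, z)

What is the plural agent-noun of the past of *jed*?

Since the last vowel of *jed* is /e/ (a front vowel), it takes -i, giving *jedi*.
Since the final sound of the past-tense form *jedi* is /i/ (a vowel), it takes -o, giving *jedio*.
The agentive form *jedio*: final sound = /o/, a vowel → -uj → *jediouj*.

jediouj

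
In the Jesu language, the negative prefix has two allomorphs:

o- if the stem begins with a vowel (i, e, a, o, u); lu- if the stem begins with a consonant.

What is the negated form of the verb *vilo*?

Since the first sound of *vilo* is /v/ (a consonant), it takes lu-, giving *luvilo*.

luvilo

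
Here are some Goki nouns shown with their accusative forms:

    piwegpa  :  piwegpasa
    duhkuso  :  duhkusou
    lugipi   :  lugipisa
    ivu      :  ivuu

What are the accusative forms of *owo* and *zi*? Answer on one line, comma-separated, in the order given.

owou, zisa

The alternation tracks the last vowel of the stem — -u when the last vowel of the stem is a rounded vowel (*duhkuso*, *ivu*); -sa when the last vowel of the stem is an unrounded vowel (*piwegpa*, *lugipi*).
*owo*: last vowel = /o/, a rounded vowel → -u → *owou*.
*zi*: last vowel = /i/, an unrounded vowel → -sa → *zisa*.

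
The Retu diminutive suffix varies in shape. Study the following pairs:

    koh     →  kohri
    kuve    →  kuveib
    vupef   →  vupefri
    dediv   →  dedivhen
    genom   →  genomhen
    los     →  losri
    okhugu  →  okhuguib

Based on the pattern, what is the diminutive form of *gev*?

gevhen

The suffix is conditioned by the final sound: -ri when the stem ends in a voiceless consonant (*koh*, *vupef*, *los*); -hen when the stem ends in a voiced consonant (*dediv*, *genom*); -ib when the stem ends in a vowel (*kuve*, *okhugu*).
The final sound of *gev* is /v/, which is a voiced consonant, so the suffix is -hen, giving *gevhen*.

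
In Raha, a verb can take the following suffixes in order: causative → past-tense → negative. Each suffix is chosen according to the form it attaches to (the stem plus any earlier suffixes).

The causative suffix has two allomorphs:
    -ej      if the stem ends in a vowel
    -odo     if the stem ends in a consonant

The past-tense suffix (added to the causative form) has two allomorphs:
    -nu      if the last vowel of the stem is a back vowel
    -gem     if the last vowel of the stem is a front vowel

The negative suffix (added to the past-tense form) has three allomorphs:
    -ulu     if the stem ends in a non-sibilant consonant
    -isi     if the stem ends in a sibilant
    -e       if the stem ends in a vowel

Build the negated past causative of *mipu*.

The final sound of *mipu* is /u/, which is a vowel, so the causative suffix is -ej, giving *mipuej*.
Since the last vowel of the causative form *mipuej* is /e/ (a front vowel), it takes -gem, giving *mipuejgem*.
The final sound of the past-tense form *mipuejgem* is /m/, which is a non-sibilant consonant, so the negative suffix is -ulu, giving *mipuejgemulu*.

mipuejgemulu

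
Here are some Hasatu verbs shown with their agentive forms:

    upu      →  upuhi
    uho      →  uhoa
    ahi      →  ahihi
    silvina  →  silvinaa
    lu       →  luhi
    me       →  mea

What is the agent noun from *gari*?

garihi

The pattern is height harmony: -hi when the last vowel of the stem is a high vowel (*upu*, *ahi*, *lu*); -a when the last vowel of the stem is a non-high vowel (*uho*, *silvina*, *me*).
The last vowel of *gari* is /i/, which is a high vowel, so the suffix is -hi, giving *garihi*.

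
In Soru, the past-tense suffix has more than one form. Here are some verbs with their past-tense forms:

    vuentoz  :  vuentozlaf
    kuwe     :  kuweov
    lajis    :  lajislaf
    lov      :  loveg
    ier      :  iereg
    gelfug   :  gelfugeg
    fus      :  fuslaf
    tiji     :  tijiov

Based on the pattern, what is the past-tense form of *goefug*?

Looking at the final sound of each stem: -laf when the stem ends in a sibilant (*vuentoz*, *lajis*, *fus*); -eg when the stem ends in a non-sibilant consonant (*lov*, *ier*, *gelfug*); -ov when the stem ends in a vowel (*kuwe*, *tiji*).
Since the final sound of *goefug* is /g/ (a non-sibilant consonant), it takes -eg, giving *goefugeg*.

goefugeg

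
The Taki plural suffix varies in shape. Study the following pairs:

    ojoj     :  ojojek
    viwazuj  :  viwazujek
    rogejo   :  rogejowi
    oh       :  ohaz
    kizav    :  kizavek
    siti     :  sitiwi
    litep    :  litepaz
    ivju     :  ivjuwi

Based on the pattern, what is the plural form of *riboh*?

ribohaz

The pattern is voicing of the final sound: -az when the stem ends in a voiceless consonant (*oh*, *litep*); -ek when the stem ends in a voiced consonant (*ojoj*, *viwazuj*, *kizav*); -wi when the stem ends in a vowel (*rogejo*, *siti*, *ivju*).
Since the final sound of *riboh* is /h/ (a voiceless consonant), it takes -az, giving *ribohaz*.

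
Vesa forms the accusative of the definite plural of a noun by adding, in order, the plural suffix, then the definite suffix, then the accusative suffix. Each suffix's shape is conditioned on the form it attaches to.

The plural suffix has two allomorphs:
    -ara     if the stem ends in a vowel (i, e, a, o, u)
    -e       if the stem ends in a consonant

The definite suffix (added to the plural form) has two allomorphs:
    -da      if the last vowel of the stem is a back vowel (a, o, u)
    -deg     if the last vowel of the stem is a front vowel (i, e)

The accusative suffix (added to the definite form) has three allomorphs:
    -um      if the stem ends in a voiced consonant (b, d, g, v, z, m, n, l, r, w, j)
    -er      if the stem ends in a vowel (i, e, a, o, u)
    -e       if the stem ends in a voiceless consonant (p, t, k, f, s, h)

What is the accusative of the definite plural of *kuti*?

The final sound of *kuti* is /i/, which is a vowel, so the plural suffix is -ara, giving *kutiara*.
The plural form *kutiara* — last vowel /a/ (a back vowel) → -da → *kutiarada*.
Since the final sound of the definite form *kutiarada* is /a/ (a vowel), it takes -er, giving *kutiaradaer*.

kutiaradaer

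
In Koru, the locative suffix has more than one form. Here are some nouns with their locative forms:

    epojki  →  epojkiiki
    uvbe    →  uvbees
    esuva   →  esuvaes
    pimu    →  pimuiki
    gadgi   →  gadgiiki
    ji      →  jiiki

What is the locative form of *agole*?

Looking at the last vowel of each stem: -iki when the last vowel of the stem is a high vowel (*epojki*, *pimu*, *gadgi*, *ji*); -es when the last vowel of the stem is a non-high vowel (*uvbe*, *esuva*).
Since the last vowel of *agole* is /e/ (a non-high vowel), it takes -es, giving *agolees*.

agolees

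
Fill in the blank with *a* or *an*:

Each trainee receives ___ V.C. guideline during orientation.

The indefinite article is chosen by the initial *sound* of the following word, not its spelling.
The initialism *V.C.* is read letter by letter; the first letter, V, is pronounced /viː/, which begins with a consonant sound.
So the article is *a*: Each trainee receives a V.C. guideline during orientation.

a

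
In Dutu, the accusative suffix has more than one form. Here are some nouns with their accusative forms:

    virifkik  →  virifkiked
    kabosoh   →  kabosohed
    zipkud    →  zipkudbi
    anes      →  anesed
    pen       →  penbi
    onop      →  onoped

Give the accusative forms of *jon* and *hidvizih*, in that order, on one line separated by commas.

Looking at the final consonant of each stem: -ed when the stem ends in a voiceless consonant (*virifkik*, *kabosoh*, *anes*, *onop*); -bi when the stem ends in a voiced consonant (*zipkud*, *pen*).
Since the final consonant of *jon* is /n/ (voiced), it takes -bi, giving *jonbi*.
*hidvizih*: final consonant = /h/, voiceless → -ed → *hidvizihed*.

jonbi, hidvizihed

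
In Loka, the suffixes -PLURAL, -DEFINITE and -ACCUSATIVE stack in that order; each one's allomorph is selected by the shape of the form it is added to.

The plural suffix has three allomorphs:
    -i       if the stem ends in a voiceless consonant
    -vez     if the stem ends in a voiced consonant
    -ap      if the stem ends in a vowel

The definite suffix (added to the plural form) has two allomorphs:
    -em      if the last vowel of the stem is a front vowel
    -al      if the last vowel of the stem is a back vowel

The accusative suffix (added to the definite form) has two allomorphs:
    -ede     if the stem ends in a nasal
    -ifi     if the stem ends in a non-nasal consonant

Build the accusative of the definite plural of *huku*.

hukuapalifi

*huku*: final sound = /u/, a vowel → -ap → *hukuap*.
The plural form *hukuap* — last vowel /a/ (a back vowel) → -al → *hukuapal*.
Since the final consonant of the definite form *hukuapal* is /l/ (non-nasal), it takes -ifi, giving *hukuapalifi*.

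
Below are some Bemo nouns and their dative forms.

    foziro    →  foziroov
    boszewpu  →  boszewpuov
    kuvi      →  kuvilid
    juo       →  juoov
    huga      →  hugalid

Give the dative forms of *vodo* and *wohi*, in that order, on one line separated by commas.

vodoov, wohilid

The alternation tracks the last vowel of the stem — -ov when the last vowel of the stem is a rounded vowel (*foziro*, *boszewpu*, *juo*); -lid when the last vowel of the stem is an unrounded vowel (*kuvi*, *huga*).
The last vowel of *vodo* is /o/, which is a rounded vowel, so the suffix is -ov, giving *vodoov*.
The last vowel of *wohi* is /i/, which is an unrounded vowel, so the suffix is -lid, giving *wohilid*.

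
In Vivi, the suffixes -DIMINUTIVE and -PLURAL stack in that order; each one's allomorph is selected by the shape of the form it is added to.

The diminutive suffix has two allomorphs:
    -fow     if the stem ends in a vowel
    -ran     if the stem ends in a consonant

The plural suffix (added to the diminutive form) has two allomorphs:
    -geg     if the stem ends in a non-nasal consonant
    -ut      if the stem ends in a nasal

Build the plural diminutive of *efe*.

efefowgeg

*efe* — final sound /e/ (a vowel) → -fow → *efefow*.
The final consonant of the diminutive form *efefow* is /w/, which is non-nasal, so the plural suffix is -geg, giving *efefowgeg*.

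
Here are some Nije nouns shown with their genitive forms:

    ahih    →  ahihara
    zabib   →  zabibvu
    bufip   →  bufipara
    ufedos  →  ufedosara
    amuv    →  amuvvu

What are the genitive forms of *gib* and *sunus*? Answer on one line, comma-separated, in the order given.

Looking at the final consonant of each stem: -ara when the stem ends in a voiceless consonant (*ahih*, *bufip*, *ufedos*); -vu when the stem ends in a voiced consonant (*zabib*, *amuv*).
*gib* — final consonant /b/ (voiced) → -vu → *gibvu*.
The final consonant of *sunus* is /s/, which is voiceless, so the suffix is -ara, giving *sunusara*.

gibvu, sunusara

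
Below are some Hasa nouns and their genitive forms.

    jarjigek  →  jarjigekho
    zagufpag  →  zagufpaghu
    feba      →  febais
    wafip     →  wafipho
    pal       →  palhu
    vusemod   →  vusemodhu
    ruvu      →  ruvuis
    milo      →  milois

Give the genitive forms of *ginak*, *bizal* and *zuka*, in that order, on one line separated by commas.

The suffix is conditioned by the final sound: -ho when the stem ends in a voiceless consonant (*jarjigek*, *wafip*); -hu when the stem ends in a voiced consonant (*zagufpag*, *pal*, *vusemod*); -is when the stem ends in a vowel (*feba*, *ruvu*, *milo*).
The final sound of *ginak* is /k/, which is a voiceless consonant, so the suffix is -ho, giving *ginakho*.
Since the final sound of *bizal* is /l/ (a voiced consonant), it takes -hu, giving *bizalhu*.
*zuka*: final sound = /a/, a vowel → -is → *zukais*.

ginakho, bizalhu, zukais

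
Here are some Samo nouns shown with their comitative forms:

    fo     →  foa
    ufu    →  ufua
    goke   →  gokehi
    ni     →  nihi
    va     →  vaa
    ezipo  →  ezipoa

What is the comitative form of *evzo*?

Looking at the last vowel of each stem: -hi when the last vowel of the stem is a front vowel (*goke*, *ni*); -a when the last vowel of the stem is a back vowel (*fo*, *ufu*, *va*, *ezipo*).
Since the last vowel of *evzo* is /o/ (a back vowel), it takes -a, giving *evzoa*.

evzoa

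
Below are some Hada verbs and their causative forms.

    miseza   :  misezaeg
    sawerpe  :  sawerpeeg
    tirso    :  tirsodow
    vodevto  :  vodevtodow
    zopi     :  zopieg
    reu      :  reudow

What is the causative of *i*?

ieg

The pattern is rounding harmony: -dow when the last vowel of the stem is a rounded vowel (*tirso*, *vodevto*, *reu*); -eg when the last vowel of the stem is an unrounded vowel (*miseza*, *sawerpe*, *zopi*).
*i* — last vowel /i/ (an unrounded vowel) → -eg → *ieg*.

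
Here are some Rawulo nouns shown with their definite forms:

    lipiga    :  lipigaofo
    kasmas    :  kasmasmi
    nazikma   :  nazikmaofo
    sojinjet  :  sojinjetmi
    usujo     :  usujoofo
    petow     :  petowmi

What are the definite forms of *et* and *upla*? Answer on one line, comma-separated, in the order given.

etmi, uplaofo

The suffix is conditioned by the final sound: -mi when the stem ends in a consonant (*kasmas*, *sojinjet*, *petow*); -ofo when the stem ends in a vowel (*lipiga*, *nazikma*, *usujo*).
*et*: final sound = /t/, a consonant → -mi → *etmi*.
The final sound of *upla* is /a/, which is a vowel, so the suffix is -ofo, giving *uplaofo*.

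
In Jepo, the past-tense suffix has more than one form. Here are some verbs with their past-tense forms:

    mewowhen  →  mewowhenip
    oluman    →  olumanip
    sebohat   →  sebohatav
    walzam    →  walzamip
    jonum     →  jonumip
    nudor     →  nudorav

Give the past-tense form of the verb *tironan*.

tironanip

The pattern is nasality of the final consonant: -ip when the stem ends in a nasal (*mewowhen*, *oluman*, *walzam*, *jonum*); -av when the stem ends in a non-nasal consonant (*sebohat*, *nudor*).
*tironan* — final consonant /n/ (a nasal) → -ip → *tironanip*.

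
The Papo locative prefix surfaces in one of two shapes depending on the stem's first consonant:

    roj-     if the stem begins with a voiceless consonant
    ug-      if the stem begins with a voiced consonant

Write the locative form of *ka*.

Since the first consonant of *ka* is /k/ (voiceless), it takes roj-, giving *rojka*.

rojka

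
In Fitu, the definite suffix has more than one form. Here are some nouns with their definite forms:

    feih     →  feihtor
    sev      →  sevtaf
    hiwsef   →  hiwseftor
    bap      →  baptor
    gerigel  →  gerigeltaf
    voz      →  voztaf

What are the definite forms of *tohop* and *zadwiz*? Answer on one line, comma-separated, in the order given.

tohoptor, zadwiztaf

The pattern is voicing of the final consonant: -tor when the stem ends in a voiceless consonant (*feih*, *hiwsef*, *bap*); -taf when the stem ends in a voiced consonant (*sev*, *gerigel*, *voz*).
*tohop*: final consonant = /p/, voiceless → -tor → *tohoptor*.
Since the final consonant of *zadwiz* is /z/ (voiced), it takes -taf, giving *zadwiztaf*.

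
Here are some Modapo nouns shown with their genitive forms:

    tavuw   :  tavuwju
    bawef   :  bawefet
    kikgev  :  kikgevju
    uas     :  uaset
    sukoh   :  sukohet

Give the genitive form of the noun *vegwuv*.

The suffix is conditioned by the final consonant: -et when the stem ends in a voiceless consonant (*bawef*, *uas*, *sukoh*); -ju when the stem ends in a voiced consonant (*tavuw*, *kikgev*).
*vegwuv*: final consonant = /v/, voiced → -ju → *vegwuvju*.

vegwuvju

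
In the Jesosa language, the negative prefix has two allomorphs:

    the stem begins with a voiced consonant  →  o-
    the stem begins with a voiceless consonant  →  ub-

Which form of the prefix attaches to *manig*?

The first consonant of *manig* is /m/, which is voiced, so the prefix is o-.

o-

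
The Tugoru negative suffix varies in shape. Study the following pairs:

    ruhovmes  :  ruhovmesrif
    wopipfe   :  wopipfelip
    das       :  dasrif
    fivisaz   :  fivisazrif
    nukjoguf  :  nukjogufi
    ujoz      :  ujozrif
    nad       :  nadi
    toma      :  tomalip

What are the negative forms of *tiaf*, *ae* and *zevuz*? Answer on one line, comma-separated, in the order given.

tiafi, aelip, zevuzrif

The alternation tracks the final sound of the stem — -rif when the stem ends in a sibilant (*ruhovmes*, *das*, *fivisaz*, *ujoz*); -i when the stem ends in a non-sibilant consonant (*nukjoguf*, *nad*); -lip when the stem ends in a vowel (*wopipfe*, *toma*).
The final sound of *tiaf* is /f/, which is a non-sibilant consonant, so the suffix is -i, giving *tiafi*.
*ae* — final sound /e/ (a vowel) → -lip → *aelip*.
Since the final sound of *zevuz* is /z/ (a sibilant), it takes -rif, giving *zevuzrif*.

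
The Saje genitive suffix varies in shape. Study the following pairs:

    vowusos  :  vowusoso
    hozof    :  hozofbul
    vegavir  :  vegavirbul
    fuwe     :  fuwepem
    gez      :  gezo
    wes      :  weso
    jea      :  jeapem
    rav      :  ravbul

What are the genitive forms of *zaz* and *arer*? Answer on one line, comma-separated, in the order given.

Looking at the final sound of each stem: -o when the stem ends in a sibilant (*vowusos*, *gez*, *wes*); -bul when the stem ends in a non-sibilant consonant (*hozof*, *vegavir*, *rav*); -pem when the stem ends in a vowel (*fuwe*, *jea*).
*zaz*: final sound = /z/, a sibilant → -o → *zazo*.
Since the final sound of *arer* is /r/ (a non-sibilant consonant), it takes -bul, giving *arerbul*.

zazo, arerbul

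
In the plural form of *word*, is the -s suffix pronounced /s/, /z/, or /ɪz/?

/z/

The stem *word* ends in a voiced non-sibilant sound.
The plural suffix surfaces as /ɪz/ after sibilants, /s/ after other voiceless consonants, and /z/ after other voiced sounds.
So the plural -s on *word* is pronounced /z/.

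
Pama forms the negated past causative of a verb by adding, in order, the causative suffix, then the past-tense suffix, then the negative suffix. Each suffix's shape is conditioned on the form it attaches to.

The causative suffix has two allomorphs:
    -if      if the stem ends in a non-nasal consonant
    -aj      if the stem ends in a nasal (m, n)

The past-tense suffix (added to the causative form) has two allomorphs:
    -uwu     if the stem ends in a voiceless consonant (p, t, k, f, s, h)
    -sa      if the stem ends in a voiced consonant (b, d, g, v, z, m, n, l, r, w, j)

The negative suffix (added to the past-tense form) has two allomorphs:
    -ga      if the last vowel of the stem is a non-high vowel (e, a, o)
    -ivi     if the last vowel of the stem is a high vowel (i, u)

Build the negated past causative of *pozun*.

The final consonant of *pozun* is /n/, which is a nasal, so the causative suffix is -aj, giving *pozunaj*.
The final consonant of the causative form *pozunaj* is /j/, which is voiced, so the past-tense suffix is -sa, giving *pozunajsa*.
The past-tense form *pozunajsa* — last vowel /a/ (a non-high vowel) → -ga → *pozunajsaga*.

pozunajsaga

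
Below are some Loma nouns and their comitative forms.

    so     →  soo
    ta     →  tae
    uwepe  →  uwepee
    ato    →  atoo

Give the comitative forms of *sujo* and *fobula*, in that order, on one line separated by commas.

sujoo, fobulae

Looking at the last vowel of each stem: -o when the last vowel of the stem is a rounded vowel (*so*, *ato*); -e when the last vowel of the stem is an unrounded vowel (*ta*, *uwepe*).
The last vowel of *sujo* is /o/, which is a rounded vowel, so the suffix is -o, giving *sujoo*.
The last vowel of *fobula* is /a/, which is an unrounded vowel, so the suffix is -e, giving *fobulae*.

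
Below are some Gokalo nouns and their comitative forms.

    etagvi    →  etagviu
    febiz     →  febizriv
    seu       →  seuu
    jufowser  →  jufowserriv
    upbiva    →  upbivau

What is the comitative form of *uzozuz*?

The alternation tracks the final sound of the stem — -riv when the stem ends in a consonant (*febiz*, *jufowser*); -u when the stem ends in a vowel (*etagvi*, *seu*, *upbiva*).
*uzozuz*: final sound = /z/, a consonant → -riv → *uzozuzriv*.

uzozuzriv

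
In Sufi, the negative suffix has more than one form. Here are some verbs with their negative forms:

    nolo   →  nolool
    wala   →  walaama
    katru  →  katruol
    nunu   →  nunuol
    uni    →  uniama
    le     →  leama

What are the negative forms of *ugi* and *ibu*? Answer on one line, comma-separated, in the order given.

The alternation tracks the last vowel of the stem — -ol when the last vowel of the stem is a rounded vowel (*nolo*, *katru*, *nunu*); -ama when the last vowel of the stem is an unrounded vowel (*wala*, *uni*, *le*).
The last vowel of *ugi* is /i/, which is an unrounded vowel, so the suffix is -ama, giving *ugiama*.
The last vowel of *ibu* is /u/, which is a rounded vowel, so the suffix is -ol, giving *ibuol*.

ugiama, ibuol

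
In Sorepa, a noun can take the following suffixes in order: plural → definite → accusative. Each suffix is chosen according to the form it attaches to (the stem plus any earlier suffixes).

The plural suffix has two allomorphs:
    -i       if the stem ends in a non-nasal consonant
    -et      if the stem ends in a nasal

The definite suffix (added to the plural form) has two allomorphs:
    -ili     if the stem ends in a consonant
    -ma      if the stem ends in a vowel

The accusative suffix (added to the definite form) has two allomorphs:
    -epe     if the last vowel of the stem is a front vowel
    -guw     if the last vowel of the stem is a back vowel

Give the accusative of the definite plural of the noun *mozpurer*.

mozpurerimaguw

*mozpurer*: final consonant = /r/, non-nasal → -i → *mozpureri*.
Since the final sound of the plural form *mozpureri* is /i/ (a vowel), it takes -ma, giving *mozpurerima*.
The definite form *mozpurerima* — last vowel /a/ (a back vowel) → -guw → *mozpurerimaguw*.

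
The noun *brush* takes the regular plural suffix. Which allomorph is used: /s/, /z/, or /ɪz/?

The stem *brush* ends in a sibilant (/s, z, ʃ, ʒ, tʃ, dʒ/).
The plural suffix surfaces as /ɪz/ after sibilants, /s/ after other voiceless consonants, and /z/ after other voiced sounds.
So the plural -s on *brush* is pronounced /ɪz/.

/ɪz/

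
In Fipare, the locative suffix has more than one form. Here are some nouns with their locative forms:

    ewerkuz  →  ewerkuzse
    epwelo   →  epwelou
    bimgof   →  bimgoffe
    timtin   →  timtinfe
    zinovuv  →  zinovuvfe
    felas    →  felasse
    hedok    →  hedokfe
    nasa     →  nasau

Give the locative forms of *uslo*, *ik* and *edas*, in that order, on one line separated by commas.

uslou, ikfe, edasse

Looking at the final sound of each stem: -se when the stem ends in a sibilant (*ewerkuz*, *felas*); -fe when the stem ends in a non-sibilant consonant (*bimgof*, *timtin*, *zinovuv*, *hedok*); -u when the stem ends in a vowel (*epwelo*, *nasa*).
*uslo* — final sound /o/ (a vowel) → -u → *uslou*.
*ik*: final sound = /k/, a non-sibilant consonant → -fe → *ikfe*.
The final sound of *edas* is /s/, which is a sibilant, so the suffix is -se, giving *edasse*.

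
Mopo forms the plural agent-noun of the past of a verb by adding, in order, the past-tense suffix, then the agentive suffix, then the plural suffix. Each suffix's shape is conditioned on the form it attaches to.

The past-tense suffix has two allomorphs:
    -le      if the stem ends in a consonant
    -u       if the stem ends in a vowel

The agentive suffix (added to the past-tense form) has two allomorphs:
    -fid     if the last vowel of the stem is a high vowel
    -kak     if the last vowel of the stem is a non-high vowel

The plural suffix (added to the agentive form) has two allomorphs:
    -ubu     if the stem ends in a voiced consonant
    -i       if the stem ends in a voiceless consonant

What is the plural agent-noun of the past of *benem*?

The final sound of *benem* is /m/, which is a consonant, so the past-tense suffix is -le, giving *benemle*.
Since the last vowel of the past-tense form *benemle* is /e/ (a non-high vowel), it takes -kak, giving *benemlekak*.
Since the final consonant of the agentive form *benemlekak* is /k/ (voiceless), it takes -i, giving *benemlekaki*.

benemlekaki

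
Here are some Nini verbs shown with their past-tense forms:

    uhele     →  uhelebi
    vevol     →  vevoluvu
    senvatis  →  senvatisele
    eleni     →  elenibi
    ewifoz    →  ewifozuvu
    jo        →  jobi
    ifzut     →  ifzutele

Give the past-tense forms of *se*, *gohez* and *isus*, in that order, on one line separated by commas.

The suffix is conditioned by the final sound: -ele when the stem ends in a voiceless consonant (*senvatis*, *ifzut*); -uvu when the stem ends in a voiced consonant (*vevol*, *ewifoz*); -bi when the stem ends in a vowel (*uhele*, *eleni*, *jo*).
The final sound of *se* is /e/, which is a vowel, so the suffix is -bi, giving *sebi*.
*gohez*: final sound = /z/, a voiced consonant → -uvu → *gohezuvu*.
The final sound of *isus* is /s/, which is a voiceless consonant, so the suffix is -ele, giving *isusele*.

sebi, gohezuvu, isusele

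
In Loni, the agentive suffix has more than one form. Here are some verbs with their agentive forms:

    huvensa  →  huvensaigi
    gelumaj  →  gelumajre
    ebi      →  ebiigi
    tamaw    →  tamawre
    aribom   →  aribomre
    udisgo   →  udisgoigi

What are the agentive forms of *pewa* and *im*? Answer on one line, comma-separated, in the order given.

Looking at the final sound of each stem: -re when the stem ends in a consonant (*gelumaj*, *tamaw*, *aribom*); -igi when the stem ends in a vowel (*huvensa*, *ebi*, *udisgo*).
The final sound of *pewa* is /a/, which is a vowel, so the suffix is -igi, giving *pewaigi*.
Since the final sound of *im* is /m/ (a consonant), it takes -re, giving *imre*.

pewaigi, imre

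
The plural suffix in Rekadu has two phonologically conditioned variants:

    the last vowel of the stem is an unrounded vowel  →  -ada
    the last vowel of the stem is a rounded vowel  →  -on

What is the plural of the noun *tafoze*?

Since the last vowel of *tafoze* is /e/ (an unrounded vowel), it takes -ada, giving *tafozeada*.

tafozeada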